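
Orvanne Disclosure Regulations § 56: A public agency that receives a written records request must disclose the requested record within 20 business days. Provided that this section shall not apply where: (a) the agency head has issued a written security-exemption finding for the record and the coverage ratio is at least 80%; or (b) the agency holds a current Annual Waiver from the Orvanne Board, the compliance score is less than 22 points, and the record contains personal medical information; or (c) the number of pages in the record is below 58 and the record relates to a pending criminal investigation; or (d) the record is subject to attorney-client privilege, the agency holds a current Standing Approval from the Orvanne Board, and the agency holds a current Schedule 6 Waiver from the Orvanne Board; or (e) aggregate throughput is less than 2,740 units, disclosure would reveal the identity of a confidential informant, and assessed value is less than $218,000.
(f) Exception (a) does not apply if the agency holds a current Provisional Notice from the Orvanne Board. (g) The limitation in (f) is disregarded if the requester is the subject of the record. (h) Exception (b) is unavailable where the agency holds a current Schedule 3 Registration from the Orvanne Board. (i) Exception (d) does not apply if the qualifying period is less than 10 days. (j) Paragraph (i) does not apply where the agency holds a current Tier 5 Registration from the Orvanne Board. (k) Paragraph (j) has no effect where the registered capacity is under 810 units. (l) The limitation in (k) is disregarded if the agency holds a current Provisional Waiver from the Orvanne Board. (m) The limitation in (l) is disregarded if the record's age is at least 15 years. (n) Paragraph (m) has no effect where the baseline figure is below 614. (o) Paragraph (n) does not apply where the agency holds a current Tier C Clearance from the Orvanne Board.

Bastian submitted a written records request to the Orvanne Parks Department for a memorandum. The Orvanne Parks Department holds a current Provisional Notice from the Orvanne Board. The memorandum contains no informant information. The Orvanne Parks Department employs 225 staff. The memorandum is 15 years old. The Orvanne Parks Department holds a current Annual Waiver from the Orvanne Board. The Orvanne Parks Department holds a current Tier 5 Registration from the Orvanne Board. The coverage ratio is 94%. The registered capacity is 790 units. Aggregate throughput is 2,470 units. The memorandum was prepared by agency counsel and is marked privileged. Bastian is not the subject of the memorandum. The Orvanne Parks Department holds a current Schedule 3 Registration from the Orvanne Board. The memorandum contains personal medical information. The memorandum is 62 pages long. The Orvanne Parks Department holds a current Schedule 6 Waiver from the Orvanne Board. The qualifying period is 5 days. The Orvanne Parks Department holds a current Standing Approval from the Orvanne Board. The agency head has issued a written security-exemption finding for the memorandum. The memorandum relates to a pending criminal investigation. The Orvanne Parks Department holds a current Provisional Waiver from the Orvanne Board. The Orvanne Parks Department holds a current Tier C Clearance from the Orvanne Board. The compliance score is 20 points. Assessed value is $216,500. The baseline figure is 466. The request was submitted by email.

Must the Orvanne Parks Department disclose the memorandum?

Exception (a) is satisfied on its face — a written security-exemption finding has been issued; the coverage ratio is 94%, meeting the 80% threshold. However, paragraphs (f)–(g) must be considered: (f) operates against (a): a current Provisional Notice is held. (g), which would lift (f), is inapplicable — Bastian is not the subject of the memorandum. (a) is therefore removed.
Exception (b): a current Annual Waiver is held; the compliance score is 20 points, less than the 22 points limit; the memorandum contains personal medical information — every condition holds. But applying paragraph (h): (h) operates against (b): a current Schedule 3 Registration is held. Exception (b) does not apply.
Exception (c) fails — the number of pages in the record is 62, not below 58.
Exception (d) is satisfied on its face — the memorandum is privileged; a current Standing Approval is held; a current Schedule 6 Waiver is held. But applying paragraphs (i)–(o): (i) applies — the qualifying period is 5 days, less than the 10 days limit. (j) would limit (i) — a current Tier 5 Registration is held — but (k) sets (j) aside: (k) applies — the registered capacity is 790 units, under the 810 units limit. (l) is engaged (a current Provisional Waiver is held), but is displaced by (m): (m) operates against (l): the record's age is 15 years, meeting the 15 years threshold. (n) operates (the baseline figure is 466, below the 614 limit), but yields to (o): (o) is triggered — a current Tier C Clearance is held. So (d) is unavailable.
Exception (e) does not apply: the memorandum contains no informant information.
None of the exceptions is available; § 56 applies in full.

Yes — the Orvanne Parks Department must disclose the memorandum.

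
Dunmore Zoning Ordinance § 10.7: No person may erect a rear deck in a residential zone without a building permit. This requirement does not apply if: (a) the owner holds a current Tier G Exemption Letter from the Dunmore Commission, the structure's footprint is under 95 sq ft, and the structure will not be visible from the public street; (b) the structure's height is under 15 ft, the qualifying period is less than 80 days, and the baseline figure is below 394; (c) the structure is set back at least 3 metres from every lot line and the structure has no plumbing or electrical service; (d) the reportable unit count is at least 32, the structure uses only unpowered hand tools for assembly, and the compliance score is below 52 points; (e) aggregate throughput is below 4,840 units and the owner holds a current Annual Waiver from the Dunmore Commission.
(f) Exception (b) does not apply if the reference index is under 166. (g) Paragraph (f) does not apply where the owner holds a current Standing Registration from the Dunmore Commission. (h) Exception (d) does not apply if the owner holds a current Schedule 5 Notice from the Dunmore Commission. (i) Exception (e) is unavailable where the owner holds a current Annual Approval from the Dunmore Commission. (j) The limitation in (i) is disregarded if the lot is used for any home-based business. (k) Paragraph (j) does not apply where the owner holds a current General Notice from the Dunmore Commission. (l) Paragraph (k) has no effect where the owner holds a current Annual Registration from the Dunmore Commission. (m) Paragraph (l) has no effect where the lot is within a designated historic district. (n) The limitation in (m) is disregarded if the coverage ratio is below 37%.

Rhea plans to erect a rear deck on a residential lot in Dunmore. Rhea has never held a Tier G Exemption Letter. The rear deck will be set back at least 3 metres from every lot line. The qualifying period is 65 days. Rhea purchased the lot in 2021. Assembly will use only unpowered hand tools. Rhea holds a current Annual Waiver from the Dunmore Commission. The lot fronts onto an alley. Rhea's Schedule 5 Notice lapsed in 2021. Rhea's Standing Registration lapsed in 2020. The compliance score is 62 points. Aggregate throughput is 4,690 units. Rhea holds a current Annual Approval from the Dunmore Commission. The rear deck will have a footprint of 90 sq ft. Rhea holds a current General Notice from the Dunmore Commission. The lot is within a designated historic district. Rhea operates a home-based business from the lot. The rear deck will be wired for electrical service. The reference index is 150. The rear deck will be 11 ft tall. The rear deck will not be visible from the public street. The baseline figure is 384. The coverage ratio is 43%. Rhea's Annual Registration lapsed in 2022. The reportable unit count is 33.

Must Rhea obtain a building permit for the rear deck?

Exception (a) requires that the owner holds a current Tier G Exemption Letter from the Dunmore Commission; but there is no Tier G Exemption Letter in force, so (a) is unavailable.
All of (b)'s requirements are met (the structure's height is 11 ft, under the 15 ft limit; the qualifying period is 65 days, less than the 80 days limit; the baseline figure is 384, below the 394 limit). But applying paragraphs (f)–(g): (f) operates against (b): the reference index is 150, under the 166 limit. (g), which would lift (f), is inapplicable — the Standing Registration is not current. Exception (b) does not apply.
Exception (c) fails — electrical service is planned.
Exception (d) fails — the compliance score is 62 points, not below 52 points.
Exception (e)'s conditions are all satisfied: aggregate throughput is 4,690 units, below the 4,840 units limit; a current Annual Waiver is held. However, paragraphs (i)–(n) must be considered: (i) is triggered — a current Annual Approval is held. (j) would limit (i) — a home-based business operates on the lot — but (k) sets (j) aside: (k) operates against (j): a current General Notice is held. (l), which would lift (k), is not triggered — no current Annual Registration is held. So (e) is unavailable.
No exception applies. The general rule governs.

Yes — Rhea must obtain a building permit.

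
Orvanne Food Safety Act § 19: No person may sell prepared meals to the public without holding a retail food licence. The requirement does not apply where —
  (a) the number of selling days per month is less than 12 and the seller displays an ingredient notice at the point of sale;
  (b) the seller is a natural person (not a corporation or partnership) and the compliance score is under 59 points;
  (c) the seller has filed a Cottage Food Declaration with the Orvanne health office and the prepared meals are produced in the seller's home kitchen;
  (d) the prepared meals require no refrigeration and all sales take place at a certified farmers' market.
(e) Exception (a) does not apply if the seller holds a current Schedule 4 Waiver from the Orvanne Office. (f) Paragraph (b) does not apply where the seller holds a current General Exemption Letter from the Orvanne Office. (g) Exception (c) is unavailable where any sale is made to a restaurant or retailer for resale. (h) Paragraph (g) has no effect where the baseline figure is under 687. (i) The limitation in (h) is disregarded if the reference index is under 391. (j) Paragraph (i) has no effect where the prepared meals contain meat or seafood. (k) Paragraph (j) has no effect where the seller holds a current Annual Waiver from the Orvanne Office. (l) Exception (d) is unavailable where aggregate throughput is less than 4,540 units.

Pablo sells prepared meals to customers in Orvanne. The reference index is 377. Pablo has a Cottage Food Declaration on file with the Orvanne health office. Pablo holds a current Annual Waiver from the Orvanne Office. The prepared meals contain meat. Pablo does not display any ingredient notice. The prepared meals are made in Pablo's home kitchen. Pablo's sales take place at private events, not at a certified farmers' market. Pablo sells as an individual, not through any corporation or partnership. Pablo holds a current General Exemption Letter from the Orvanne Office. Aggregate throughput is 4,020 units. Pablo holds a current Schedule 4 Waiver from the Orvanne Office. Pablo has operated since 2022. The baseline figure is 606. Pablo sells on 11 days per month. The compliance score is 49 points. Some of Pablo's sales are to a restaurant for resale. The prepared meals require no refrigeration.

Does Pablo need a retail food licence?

Exception (a) fails — no ingredient notice is displayed.
Exception (b)'s conditions are all satisfied: the seller is a natural person; the compliance score is 49 points, under the 59 points limit. But applying paragraph (f): (f) operates against (b): a current General Exemption Letter is held. So (b) is unavailable.
All of (c)'s requirements are met (a Cottage Food Declaration is on file; the prepared meals are home-kitchen produced). However, paragraphs (g)–(k) must be considered: (g) operates against (c): some sales are to a restaurant for resale. (h) would limit (g) — the baseline figure is 606, under the 687 limit — but (i) sets (h) aside: (i) operates against (h): the reference index is 377, under the 391 limit. (j) is triggered (the prepared meals contain meat), but is itself disapplied by (k): (k) operates against (j): a current Annual Waiver is held. So (c) is unavailable.
Exception (d) requires that all sales take place at a certified farmers' market; but sales are at private events, not a certified farmers' market, so (d) is unavailable.
No exception displaces § 19.

Yes — Pablo must hold a retail food licence.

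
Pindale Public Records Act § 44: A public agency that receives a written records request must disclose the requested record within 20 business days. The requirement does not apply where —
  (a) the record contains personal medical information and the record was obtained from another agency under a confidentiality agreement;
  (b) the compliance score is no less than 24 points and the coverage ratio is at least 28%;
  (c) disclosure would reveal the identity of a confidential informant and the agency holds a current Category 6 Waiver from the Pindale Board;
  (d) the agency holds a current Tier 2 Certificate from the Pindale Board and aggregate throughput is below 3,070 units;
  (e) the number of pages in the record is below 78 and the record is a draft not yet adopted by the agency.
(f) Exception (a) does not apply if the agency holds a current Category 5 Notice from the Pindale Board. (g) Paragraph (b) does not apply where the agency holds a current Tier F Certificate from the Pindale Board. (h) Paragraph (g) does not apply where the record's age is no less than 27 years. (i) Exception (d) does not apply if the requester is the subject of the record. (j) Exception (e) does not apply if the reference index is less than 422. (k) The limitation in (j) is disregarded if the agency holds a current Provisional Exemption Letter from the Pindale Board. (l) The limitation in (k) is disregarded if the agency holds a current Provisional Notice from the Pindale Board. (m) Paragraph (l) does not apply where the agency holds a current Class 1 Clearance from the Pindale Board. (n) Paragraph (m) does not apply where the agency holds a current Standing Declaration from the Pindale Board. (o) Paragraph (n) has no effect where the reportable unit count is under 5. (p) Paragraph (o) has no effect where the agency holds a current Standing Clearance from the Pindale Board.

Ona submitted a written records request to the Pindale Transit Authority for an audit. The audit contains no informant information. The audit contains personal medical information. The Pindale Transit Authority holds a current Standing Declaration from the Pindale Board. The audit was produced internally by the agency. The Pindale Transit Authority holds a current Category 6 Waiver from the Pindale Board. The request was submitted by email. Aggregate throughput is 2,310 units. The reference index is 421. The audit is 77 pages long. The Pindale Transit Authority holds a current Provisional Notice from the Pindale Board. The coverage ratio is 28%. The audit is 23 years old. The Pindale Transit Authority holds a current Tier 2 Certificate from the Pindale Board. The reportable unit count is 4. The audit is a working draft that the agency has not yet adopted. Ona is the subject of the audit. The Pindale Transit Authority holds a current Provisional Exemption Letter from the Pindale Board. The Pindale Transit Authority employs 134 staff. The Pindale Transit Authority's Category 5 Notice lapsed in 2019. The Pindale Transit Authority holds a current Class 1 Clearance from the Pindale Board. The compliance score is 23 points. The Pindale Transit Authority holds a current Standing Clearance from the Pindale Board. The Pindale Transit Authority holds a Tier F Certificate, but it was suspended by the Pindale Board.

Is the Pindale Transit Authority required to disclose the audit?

Yes — the Pindale Transit Authority must disclose the audit.

Exception (a) fails — the audit was produced internally.
Exception (b) requires that the compliance score is no less than 24 points; but the compliance score is 23 points, short of 24 points, so (b) is unavailable.
Exception (c) requires that disclosure would reveal the identity of a confidential informant; but the audit contains no informant information, so (c) is unavailable.
All of (d)'s requirements are met (a current Tier 2 Certificate is held; aggregate throughput is 2,310 units, below the 3,070 units limit). But applying paragraph (i): (i) is engaged — Ona is the subject of the audit. Exception (d) does not apply.
Exception (e): the number of pages in the record is 77, below the 78 limit; the audit is an unadopted draft — every condition holds. Turning to paragraphs (j)–(p): (j) operates against (e): the reference index is 421, less than the 422 limit. (k) would limit (j) — a current Provisional Exemption Letter is held — but (l) sets (k) aside: (l) is engaged — a current Provisional Notice is held. (m) operates (a current Class 1 Clearance is held), but is displaced by (n): (n) operates against (m): a current Standing Declaration is held. (o) applies (the reportable unit count is 4, under the 5 limit), but is displaced by (p): (p) applies — a current Standing Clearance is held. (e) is therefore removed.
None of the exceptions is available; § 44 applies in full.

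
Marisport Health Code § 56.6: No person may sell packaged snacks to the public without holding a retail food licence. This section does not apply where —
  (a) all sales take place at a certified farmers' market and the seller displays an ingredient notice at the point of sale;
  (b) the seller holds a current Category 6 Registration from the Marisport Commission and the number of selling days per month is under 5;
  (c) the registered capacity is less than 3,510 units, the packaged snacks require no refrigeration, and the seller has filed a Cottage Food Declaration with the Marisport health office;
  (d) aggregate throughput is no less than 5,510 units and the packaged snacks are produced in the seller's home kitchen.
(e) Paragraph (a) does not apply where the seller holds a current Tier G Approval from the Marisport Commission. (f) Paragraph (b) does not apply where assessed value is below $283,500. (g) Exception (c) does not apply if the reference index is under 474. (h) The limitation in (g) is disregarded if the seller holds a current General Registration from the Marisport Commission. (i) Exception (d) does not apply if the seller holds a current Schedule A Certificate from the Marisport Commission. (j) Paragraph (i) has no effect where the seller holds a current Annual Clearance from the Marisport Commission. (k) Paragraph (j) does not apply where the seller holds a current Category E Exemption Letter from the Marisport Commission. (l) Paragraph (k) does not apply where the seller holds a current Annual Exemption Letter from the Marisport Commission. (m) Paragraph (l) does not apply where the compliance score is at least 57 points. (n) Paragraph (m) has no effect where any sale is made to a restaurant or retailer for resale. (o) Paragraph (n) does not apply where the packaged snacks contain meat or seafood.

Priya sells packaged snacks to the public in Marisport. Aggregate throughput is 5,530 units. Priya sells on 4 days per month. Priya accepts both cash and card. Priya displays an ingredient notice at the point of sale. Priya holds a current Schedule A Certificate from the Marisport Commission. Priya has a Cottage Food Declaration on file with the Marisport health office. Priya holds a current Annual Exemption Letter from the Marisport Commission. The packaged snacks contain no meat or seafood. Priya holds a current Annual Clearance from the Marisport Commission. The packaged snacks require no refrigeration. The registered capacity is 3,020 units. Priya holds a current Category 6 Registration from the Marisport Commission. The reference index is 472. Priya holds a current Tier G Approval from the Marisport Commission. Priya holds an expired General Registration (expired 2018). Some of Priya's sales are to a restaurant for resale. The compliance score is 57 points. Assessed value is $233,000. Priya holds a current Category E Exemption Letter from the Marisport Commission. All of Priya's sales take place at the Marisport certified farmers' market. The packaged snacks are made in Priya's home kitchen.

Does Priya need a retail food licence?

No — exception (d) applies; Priya is not required to hold a retail food licence.

Exception (a)'s conditions are all satisfied: all sales are at a certified farmers' market; an ingredient notice is displayed. But: (e) is triggered — a current Tier G Approval is held. Exception (a) does not apply.
Exception (b) is satisfied on its face — a current Category 6 Registration is held; the number of selling days per month is 4, under the 5 limit. Turning to paragraph (f): (f) operates against (b): assessed value is $233,000, below the $283,500 limit. Exception (b) does not apply.
Exception (c)'s conditions are all satisfied: the registered capacity is 3,020 units, less than the 3,510 units limit; the packaged snacks are shelf-stable; a Cottage Food Declaration is on file. However, paragraphs (g)–(h) must be considered: (g) operates — the reference index is 472, under the 474 limit. (h), which would lift (g), does not operate here — no current General Registration is held. (c) is therefore removed.
All of (d)'s requirements are met (aggregate throughput is 5,530 units, meeting the 5,510 units threshold; the packaged snacks are home-kitchen produced). Under paragraphs (i)–(o): (i) would limit (d) — a current Schedule A Certificate is held — but (j) sets (i) aside: (j) is triggered — a current Annual Clearance is held. (k) would limit (j) — a current Category E Exemption Letter is held — but (l) sets (k) aside: (l) operates against (k): a current Annual Exemption Letter is held. (m) would limit (l) — the compliance score is 57 points, meeting the 57 points threshold — but (n) sets (m) aside: (n) operates against (m): some sales are to a restaurant for resale. (o) is not engaged (the packaged snacks contain no meat or seafood), so (n) stands. (d) remains available.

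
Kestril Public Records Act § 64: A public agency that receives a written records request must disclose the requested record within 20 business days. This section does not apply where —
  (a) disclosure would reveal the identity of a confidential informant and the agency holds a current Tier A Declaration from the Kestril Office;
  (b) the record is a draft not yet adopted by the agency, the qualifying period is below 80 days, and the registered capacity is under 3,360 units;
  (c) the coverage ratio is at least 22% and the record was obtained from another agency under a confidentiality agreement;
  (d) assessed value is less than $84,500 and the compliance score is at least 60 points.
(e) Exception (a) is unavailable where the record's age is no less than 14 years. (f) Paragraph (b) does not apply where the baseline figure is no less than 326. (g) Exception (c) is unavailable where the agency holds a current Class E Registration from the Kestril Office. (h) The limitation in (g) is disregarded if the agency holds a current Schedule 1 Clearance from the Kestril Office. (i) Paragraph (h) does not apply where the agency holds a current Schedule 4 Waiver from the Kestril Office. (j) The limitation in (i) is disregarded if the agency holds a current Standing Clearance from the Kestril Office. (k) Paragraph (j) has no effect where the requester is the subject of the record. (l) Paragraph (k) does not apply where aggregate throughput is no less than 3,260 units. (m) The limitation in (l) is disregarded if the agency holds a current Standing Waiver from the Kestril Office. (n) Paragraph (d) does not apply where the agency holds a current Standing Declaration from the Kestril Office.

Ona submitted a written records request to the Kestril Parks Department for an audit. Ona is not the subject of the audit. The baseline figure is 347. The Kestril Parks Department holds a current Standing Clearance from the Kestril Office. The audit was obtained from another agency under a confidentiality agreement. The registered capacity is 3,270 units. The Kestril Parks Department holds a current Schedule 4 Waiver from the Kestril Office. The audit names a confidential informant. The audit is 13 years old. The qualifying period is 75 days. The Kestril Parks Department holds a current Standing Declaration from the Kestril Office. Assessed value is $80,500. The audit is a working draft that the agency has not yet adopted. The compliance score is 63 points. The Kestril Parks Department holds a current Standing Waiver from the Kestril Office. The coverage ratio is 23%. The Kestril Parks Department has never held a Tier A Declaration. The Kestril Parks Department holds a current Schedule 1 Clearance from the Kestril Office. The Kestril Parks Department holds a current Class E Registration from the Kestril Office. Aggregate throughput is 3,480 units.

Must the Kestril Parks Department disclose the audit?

Exception (a) does not apply: there is no Tier A Declaration in force.
Exception (b) is satisfied on its face — the audit is an unadopted draft; the qualifying period is 75 days, below the 80 days limit; the registered capacity is 3,270 units, under the 3,360 units limit. But applying paragraph (f): (f) applies — the baseline figure is 347, meeting the 326 threshold. Exception (b) does not apply.
Exception (c)'s conditions are all satisfied: the coverage ratio is 23%, meeting the 22% threshold; the audit was obtained under a confidentiality agreement. Applying paragraphs (g)–(m): (g) would limit (c) — a current Class E Registration is held — but (h) sets (g) aside: (h) operates against (g): a current Schedule 1 Clearance is held. (i) is engaged (a current Schedule 4 Waiver is held), but yields to (j): (j) operates against (i): a current Standing Clearance is held. (k) is inapplicable (Ona is not the subject of the audit), so (j) stands. (c) remains available.
Exception (d)'s conditions are all satisfied: assessed value is $80,500, less than the $84,500 limit; the compliance score is 63 points, meeting the 60 points threshold. However, paragraph (n) must be considered: (n) operates against (d): a current Standing Declaration is held. Exception (d) does not apply.

No — exception (c) applies; the Kestril Parks Department is not required to disclose the audit.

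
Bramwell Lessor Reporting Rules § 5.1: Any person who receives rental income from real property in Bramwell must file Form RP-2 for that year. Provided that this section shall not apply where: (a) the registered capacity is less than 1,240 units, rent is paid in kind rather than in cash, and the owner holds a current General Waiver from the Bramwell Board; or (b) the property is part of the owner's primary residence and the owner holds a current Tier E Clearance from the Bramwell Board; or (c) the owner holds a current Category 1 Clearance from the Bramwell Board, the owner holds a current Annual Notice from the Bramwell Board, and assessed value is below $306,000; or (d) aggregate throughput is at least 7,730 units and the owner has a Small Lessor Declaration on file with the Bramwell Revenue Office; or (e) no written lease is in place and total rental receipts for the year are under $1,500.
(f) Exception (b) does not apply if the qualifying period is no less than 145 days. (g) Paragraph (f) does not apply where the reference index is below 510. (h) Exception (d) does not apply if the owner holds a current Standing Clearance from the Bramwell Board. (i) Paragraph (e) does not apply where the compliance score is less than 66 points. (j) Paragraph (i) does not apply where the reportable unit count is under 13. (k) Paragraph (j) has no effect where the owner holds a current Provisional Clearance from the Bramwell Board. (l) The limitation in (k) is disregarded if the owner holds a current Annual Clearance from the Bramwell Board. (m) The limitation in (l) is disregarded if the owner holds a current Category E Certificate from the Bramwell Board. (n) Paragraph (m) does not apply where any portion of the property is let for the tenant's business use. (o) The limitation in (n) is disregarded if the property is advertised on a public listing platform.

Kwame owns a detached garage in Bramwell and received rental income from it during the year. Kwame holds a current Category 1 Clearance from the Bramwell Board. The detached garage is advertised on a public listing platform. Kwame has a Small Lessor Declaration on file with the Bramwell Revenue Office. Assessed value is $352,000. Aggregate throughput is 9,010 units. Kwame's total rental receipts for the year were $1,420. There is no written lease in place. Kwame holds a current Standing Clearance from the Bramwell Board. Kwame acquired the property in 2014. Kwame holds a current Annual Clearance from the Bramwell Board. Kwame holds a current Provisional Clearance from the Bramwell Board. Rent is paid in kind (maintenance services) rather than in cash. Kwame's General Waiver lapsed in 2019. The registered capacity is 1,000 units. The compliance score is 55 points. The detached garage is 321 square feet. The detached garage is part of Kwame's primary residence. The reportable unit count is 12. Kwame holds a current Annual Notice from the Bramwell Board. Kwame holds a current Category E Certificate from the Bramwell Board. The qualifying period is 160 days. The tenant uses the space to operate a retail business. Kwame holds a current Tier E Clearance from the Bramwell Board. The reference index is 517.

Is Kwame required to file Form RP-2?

Exception (a) fails — no current General Waiver is held.
All of (b)'s requirements are met (the detached garage is part of the primary residence; a current Tier E Clearance is held). But applying paragraphs (f)–(g): (f) is triggered — the qualifying period is 160 days, meeting the 145 days threshold. (g), which would lift (f), is not engaged — the reference index is 517, not below 510. So (b) is unavailable.
Exception (c) requires that assessed value is below $306,000; but assessed value is $352,000, not below $306,000, so (c) is unavailable.
Exception (d) is satisfied on its face — aggregate throughput is 9,010 units, meeting the 7,730 units threshold; a Small Lessor Declaration is on file. However, paragraph (h) must be considered: (h) operates against (d): a current Standing Clearance is held. (d) is therefore removed.
All of (e)'s requirements are met (there is no written lease; total rental receipts for the year are $1,420, under the $1,500 limit). However, paragraphs (i)–(o) must be considered: (i) operates against (e): the compliance score is 55 points, less than the 66 points limit. (j) would limit (i) — the reportable unit count is 12, under the 13 limit — but (k) sets (j) aside: (k) operates against (j): a current Provisional Clearance is held. (l) would limit (k) — a current Annual Clearance is held — but (m) sets (l) aside: (m) operates against (l): a current Category E Certificate is held. (n) is engaged (the space is let for business use), but is overridden by (o): (o) applies — the property is publicly advertised. Exception (e) does not apply.
Every exception is unavailable, so the rule governs.

Yes — Kwame must file Form RP-2.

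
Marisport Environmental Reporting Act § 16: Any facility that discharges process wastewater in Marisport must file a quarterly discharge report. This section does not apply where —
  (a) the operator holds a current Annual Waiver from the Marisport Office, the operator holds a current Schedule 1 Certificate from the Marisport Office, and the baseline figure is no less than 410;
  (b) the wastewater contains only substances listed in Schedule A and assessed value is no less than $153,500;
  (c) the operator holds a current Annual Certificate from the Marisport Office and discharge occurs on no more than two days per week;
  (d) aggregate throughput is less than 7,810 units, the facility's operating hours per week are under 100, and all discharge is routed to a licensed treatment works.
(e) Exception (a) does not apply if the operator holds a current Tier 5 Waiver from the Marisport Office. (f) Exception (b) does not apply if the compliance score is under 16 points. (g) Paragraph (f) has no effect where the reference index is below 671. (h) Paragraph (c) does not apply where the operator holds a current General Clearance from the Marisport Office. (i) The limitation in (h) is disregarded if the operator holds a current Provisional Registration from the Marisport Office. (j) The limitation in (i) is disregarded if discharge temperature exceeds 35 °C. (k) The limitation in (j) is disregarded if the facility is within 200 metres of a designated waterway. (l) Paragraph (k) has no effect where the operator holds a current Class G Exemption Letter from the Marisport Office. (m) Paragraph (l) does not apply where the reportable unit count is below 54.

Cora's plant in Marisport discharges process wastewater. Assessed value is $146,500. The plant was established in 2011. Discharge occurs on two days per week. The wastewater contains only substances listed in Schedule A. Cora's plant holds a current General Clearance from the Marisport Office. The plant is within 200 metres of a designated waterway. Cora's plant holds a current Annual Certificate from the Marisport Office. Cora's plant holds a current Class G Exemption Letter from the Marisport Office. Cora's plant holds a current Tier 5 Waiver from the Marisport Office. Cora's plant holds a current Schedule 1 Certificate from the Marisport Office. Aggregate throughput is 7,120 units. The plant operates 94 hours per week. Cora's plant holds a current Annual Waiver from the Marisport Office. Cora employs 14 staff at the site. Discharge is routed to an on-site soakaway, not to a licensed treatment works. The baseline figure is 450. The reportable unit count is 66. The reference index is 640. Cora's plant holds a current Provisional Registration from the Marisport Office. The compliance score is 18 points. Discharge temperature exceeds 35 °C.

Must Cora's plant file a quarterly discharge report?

All of (a)'s requirements are met (a current Annual Waiver is held; a current Schedule 1 Certificate is held; the baseline figure is 450, meeting the 410 threshold). However, paragraph (e) must be considered: (e) operates against (a): a current Tier 5 Waiver is held. Exception (a) does not apply.
Exception (b) does not apply: assessed value is $146,500, short of $153,500.
Exception (c) is satisfied on its face — a current Annual Certificate is held; discharge occurs on no more than two days per week. But applying paragraphs (h)–(m): (h) applies — a current General Clearance is held. (i) operates (a current Provisional Registration is held), but is set aside by (j): (j) applies — discharge temperature exceeds 35 °C. (k) would limit (j) — the plant is within 200 m of a designated waterway — but (l) sets (k) aside: (l) is triggered — a current Class G Exemption Letter is held. (m), which would lift (l), is not triggered — the reportable unit count is 66, not below 54. So (c) is unavailable.
Exception (d) requires that all discharge is routed to a licensed treatment works; but discharge is not routed to a licensed treatment works, so (d) is unavailable.
No exception displaces § 16.

Yes — Cora's plant must file a quarterly discharge report.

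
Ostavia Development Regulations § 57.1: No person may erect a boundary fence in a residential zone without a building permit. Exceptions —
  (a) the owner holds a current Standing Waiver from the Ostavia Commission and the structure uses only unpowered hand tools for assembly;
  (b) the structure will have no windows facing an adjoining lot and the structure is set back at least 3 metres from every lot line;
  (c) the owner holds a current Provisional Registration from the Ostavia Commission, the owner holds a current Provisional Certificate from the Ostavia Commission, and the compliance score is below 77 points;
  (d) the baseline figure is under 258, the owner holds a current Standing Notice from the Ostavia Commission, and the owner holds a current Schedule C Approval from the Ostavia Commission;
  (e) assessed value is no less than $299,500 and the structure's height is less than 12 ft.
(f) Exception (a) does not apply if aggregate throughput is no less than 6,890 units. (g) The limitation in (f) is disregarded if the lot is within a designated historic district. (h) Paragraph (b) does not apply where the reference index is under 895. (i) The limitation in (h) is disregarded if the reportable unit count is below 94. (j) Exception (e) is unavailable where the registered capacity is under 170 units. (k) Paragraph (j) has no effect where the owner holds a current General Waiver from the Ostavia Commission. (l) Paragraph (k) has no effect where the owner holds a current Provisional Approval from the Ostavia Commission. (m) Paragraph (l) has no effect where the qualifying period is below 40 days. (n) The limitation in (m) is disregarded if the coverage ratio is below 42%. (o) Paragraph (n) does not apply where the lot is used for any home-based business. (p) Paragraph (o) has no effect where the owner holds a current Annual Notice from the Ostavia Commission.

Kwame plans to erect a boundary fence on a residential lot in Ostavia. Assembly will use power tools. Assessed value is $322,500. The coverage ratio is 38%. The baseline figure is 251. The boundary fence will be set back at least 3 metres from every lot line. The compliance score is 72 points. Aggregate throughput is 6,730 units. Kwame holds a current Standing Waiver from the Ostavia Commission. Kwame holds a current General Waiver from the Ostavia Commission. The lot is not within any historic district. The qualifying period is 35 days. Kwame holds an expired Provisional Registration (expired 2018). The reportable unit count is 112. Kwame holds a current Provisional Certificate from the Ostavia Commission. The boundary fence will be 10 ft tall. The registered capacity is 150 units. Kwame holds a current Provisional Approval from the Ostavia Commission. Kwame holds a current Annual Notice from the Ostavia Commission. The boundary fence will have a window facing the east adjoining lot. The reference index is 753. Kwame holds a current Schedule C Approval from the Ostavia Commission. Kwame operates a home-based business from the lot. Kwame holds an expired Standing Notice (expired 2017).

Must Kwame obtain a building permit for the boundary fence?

Yes — Kwame must obtain a building permit.

Exception (a) requires that the structure uses only unpowered hand tools for assembly; but assembly uses power tools, so (a) is unavailable.
Exception (b) fails — a window faces an adjoining lot.
Exception (c) requires that the owner holds a current Provisional Registration from the Ostavia Commission; but there is no Provisional Registration in force, so (c) is unavailable.
Exception (d) fails — no current Standing Notice is held.
Exception (e) is satisfied on its face — assessed value is $322,500, meeting the $299,500 threshold; the structure's height is 10 ft, less than the 12 ft limit. But: (j) operates — the registered capacity is 150 units, under the 170 units limit. (k) would limit (j) — a current General Waiver is held — but (l) sets (k) aside: (l) is engaged — a current Provisional Approval is held. (m) would limit (l) — the qualifying period is 35 days, below the 40 days limit — but (n) sets (m) aside: (n) operates against (m): the coverage ratio is 38%, below the 42% limit. (o) operates (a home-based business operates on the lot), but is itself disapplied by (p): (p) is engaged — a current Annual Notice is held. (e) is therefore removed.
No exception applies. The general rule governs.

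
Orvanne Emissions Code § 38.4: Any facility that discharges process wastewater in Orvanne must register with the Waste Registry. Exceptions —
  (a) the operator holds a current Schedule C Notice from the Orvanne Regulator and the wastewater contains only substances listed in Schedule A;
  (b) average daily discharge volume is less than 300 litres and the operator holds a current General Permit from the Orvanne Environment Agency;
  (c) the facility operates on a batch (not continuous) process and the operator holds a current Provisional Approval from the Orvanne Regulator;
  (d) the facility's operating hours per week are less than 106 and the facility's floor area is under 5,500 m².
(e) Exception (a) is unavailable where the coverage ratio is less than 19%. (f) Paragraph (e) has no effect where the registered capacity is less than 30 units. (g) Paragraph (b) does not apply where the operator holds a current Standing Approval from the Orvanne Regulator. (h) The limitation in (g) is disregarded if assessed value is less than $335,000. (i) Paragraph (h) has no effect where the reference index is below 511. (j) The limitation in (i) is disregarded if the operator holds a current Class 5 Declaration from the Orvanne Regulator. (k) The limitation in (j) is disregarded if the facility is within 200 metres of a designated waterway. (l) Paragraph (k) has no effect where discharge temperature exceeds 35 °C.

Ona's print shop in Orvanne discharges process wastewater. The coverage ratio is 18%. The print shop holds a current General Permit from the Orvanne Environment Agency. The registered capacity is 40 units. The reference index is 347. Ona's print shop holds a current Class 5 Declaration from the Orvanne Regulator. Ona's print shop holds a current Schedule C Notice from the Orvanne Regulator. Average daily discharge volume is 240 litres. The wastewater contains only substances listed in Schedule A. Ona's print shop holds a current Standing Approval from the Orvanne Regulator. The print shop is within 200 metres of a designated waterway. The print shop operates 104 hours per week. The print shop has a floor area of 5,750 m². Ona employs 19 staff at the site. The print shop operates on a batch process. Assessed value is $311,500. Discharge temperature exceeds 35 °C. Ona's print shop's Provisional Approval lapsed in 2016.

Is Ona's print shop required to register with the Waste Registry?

Exception (a)'s conditions are all satisfied: a current Schedule C Notice is held; the wastewater is Schedule-A-only. But applying paragraphs (e)–(f): (e) is engaged — the coverage ratio is 18%, less than the 19% limit. (f) is not engaged (the registered capacity is 40 units, not less than 30 units), so (e) stands. So (a) is unavailable.
Exception (b): average daily discharge volume is 240 litres, less than the 300 litres limit; a current General Permit is held — every condition holds. Under paragraphs (g)–(l): (g) operates (a current Standing Approval is held), but is set aside by (h): (h) is engaged — assessed value is $311,500, less than the $335,000 limit. (i) is triggered (the reference index is 347, below the 511 limit), but is displaced by (j): (j) operates against (i): a current Class 5 Declaration is held. (k) would limit (j) — the print shop is within 200 m of a designated waterway — but (l) sets (k) aside: (l) is engaged — discharge temperature exceeds 35 °C. Exception (b) stands.
Exception (c) fails — the Provisional Approval is not current.
Exception (d) fails — the facility's floor area is 5,750 m², not under 5,500 m².

No — exception (b) applies; Ona's print shop is not required to register with the Waste Registry.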